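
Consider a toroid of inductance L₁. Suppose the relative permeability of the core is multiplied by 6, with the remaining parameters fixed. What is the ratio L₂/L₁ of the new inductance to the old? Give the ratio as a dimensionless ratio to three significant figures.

L₂/L₁ = 6.00

For a toroid, L ∝ μᵣN²A/R.
L₂/L₁ = (6) = 6.00.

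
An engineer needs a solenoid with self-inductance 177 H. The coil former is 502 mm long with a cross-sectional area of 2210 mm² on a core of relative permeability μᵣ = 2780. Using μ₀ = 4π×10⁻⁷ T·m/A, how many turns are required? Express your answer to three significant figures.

A = 2210 mm² = 2.210×10^-3 m².
From L = μ₀μᵣN²A/ℓ, N = √(Lℓ / (μ₀μᵣA)).
N = √[(177)(0.502) / ((4π×10⁻⁷)(2780)×2.210×10^-3)] = √(1.151×10^7) ≈ 3392.5.

N ≈ 3390 turns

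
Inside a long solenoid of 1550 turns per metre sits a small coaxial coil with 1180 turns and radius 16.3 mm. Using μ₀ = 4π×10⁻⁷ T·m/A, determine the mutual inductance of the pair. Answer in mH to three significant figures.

The outer solenoid produces a uniform field B₁ = μ₀n₁I₁ across the inner coil,
so the flux linkage is N₂Φ = N₂B₁A₂ = μ₀n₁N₂A₂·I₁, giving M = μ₀n₁N₂A₂.
A₂ = πr² = π(1.630×10^-2 m)² = 8.347×10^-4 m².
M = (4π×10⁻⁷)(1550)(1180)(8.347×10^-4) = 1.918×10^-3 H.

M ≈ 1.92 mH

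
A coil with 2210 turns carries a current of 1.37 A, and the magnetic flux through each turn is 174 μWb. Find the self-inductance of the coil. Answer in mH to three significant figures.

Self-inductance is defined by L = NΦ_B/I (flux linkage over current).
L = (2210)(1.740×10^-4 Wb)/(1.37 A) = 0.2807 H.

L ≈ 281 mH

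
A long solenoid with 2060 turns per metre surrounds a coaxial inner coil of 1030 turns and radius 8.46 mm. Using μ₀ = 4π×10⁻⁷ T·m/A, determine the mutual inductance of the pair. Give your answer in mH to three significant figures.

The outer solenoid produces a uniform field B₁ = μ₀n₁I₁ across the inner coil,
so the flux linkage is N₂Φ = N₂B₁A₂ = μ₀n₁N₂A₂·I₁, giving M = μ₀n₁N₂A₂.
A₂ = πr² = π(8.460×10^-3 m)² = 2.248×10^-4 m².
M = (4π×10⁻⁷)(2060)(1030)(2.248×10^-4) = 5.995×10^-4 H.

M ≈ 0.600 mH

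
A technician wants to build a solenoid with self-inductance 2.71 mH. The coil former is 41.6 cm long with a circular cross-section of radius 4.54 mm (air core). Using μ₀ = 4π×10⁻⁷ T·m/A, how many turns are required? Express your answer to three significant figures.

N ≈ 3720 turns

A = πr² = π(4.540×10^-3 m)² = 6.475×10^-5 m².
From L = μ₀N²A/ℓ, N = √(Lℓ / (μ₀A)).
N = √[(2.710×10^-3)(0.416) / ((4π×10⁻⁷)×6.475×10^-5)] = √(1.385×10^7) ≈ 3722.2.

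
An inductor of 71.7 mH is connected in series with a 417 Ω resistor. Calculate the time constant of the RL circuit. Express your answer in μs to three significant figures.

τ = L/R = (7.170×10^-2 H)/(417 Ω) = 1.719×10^-4 s.

τ ≈ 172 μs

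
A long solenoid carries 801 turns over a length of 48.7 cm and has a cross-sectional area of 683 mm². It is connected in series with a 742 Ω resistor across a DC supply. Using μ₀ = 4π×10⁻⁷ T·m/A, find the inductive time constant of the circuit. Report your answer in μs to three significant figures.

τ ≈ 1.52 μs

A = 683 mm² = 6.830×10^-4 m².
L = μ₀N²A/ℓ = (4π×10⁻⁷)(801)²(6.830×10^-4)/(0.487) = 1.131×10^-3 H.
τ = L/R = (1.131×10^-3)/(742) = 1.524×10^-6 s.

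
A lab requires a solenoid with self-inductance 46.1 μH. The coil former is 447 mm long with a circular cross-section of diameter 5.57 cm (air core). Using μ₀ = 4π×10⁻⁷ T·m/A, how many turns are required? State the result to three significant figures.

A = π(d/2)² = π(2.785×10^-2 m)² = 2.437×10^-3 m².
From L = μ₀N²A/ℓ, N = √(Lℓ / (μ₀A)).
N = √[(4.610×10^-5)(0.447) / ((4π×10⁻⁷)×2.437×10^-3)] = √(6.730×10^3) ≈ 82.0.

N ≈ 82 turns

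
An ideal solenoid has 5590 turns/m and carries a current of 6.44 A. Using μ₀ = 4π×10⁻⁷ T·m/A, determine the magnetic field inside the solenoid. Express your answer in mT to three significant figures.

Inside a long solenoid, B = μ₀nI.
B = (4π×10⁻⁷)(5.590×10^3 m⁻¹)(6.44 A) = 4.524×10^-2 T.

B ≈ 45.2 mT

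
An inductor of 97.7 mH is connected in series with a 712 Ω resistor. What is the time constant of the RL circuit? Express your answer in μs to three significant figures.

τ ≈ 137 μs

τ = L/R = (9.770×10^-2 H)/(712 Ω) = 1.372×10^-4 s.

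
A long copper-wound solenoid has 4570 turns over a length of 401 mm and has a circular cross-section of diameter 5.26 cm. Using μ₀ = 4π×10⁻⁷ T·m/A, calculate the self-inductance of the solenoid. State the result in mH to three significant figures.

L ≈ 142 mH

A = π(d/2)² = π(2.630×10^-2 m)² = 2.173×10^-3 m².
For a long solenoid, L = μ₀N²A/ℓ.
L = (4π×10⁻⁷)(4570)²(2.173×10^-3)/(0.401 m) = 0.1422 H.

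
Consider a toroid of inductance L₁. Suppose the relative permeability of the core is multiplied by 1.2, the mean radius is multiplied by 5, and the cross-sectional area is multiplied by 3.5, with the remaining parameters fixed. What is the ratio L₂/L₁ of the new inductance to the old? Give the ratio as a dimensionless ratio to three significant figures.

L₂/L₁ = 0.840

For a toroid, L ∝ μᵣN²A/R.
L₂/L₁ = (1.2) × (5)^-1 × (3.5) = 0.840.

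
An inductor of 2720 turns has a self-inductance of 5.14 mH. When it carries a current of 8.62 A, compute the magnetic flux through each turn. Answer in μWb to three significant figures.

From L = NΦ_B/I, the flux per turn is Φ_B = LI/N.
Φ_B = (5.140×10^-3 H)(8.62 A)/2720 = 1.629×10^-5 Wb.

Φ_B ≈ 16.3 μWb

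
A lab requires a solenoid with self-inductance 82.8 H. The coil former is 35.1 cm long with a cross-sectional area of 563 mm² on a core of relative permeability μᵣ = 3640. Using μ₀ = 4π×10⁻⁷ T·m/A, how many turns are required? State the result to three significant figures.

A = 563 mm² = 5.630×10^-4 m².
From L = μ₀μᵣN²A/ℓ, N = √(Lℓ / (μ₀μᵣA)).
N = √[(82.8)(0.351) / ((4π×10⁻⁷)(3640)×5.630×10^-4)] = √(1.129×10^7) ≈ 3359.4.

N ≈ 3360 turns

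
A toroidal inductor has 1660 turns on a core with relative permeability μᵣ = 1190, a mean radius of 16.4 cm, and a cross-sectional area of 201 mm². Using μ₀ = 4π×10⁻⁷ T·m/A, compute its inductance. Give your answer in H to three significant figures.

L ≈ 0.804 H

For a thin toroid, L = μ₀μᵣN²A/(2πR).
L = (4π×10⁻⁷)(1190)(1660)²(2.010×10^-4) / (2π×0.164 m) = 0.8038 H.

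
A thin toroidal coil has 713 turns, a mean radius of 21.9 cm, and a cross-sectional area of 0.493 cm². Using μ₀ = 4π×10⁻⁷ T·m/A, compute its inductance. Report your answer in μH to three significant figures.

L ≈ 22.9 μH

For a thin toroid, L = μ₀N²A/(2πR).
L = (4π×10⁻⁷)(713)²(4.930×10^-5) / (2π×0.219 m) = 2.289×10^-5 H.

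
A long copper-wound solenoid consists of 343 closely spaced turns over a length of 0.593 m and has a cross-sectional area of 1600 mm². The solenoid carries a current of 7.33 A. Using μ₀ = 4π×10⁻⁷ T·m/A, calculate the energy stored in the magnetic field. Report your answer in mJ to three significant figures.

A = 1600 mm² = 1.600×10^-3 m².
L = μ₀N²A/ℓ = (4π×10⁻⁷)(343)²(1.600×10^-3)/(0.593) = 3.989×10^-4 H.
U = ½LI² = ½(3.989×10^-4)(7.33)² = 1.072×10^-2 J.

U ≈ 10.7 mJ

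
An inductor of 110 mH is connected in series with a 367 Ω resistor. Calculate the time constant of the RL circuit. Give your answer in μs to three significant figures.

τ ≈ 300 μs

τ = L/R = (0.11 H)/(367 Ω) = 2.997×10^-4 s.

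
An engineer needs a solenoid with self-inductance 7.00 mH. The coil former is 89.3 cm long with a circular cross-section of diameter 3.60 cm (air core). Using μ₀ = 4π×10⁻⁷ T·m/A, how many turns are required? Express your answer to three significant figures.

A = π(d/2)² = π(1.800×10^-2 m)² = 1.018×10^-3 m².
From L = μ₀N²A/ℓ, N = √(Lℓ / (μ₀A)).
N = √[(7.000×10^-3)(0.893) / ((4π×10⁻⁷)×1.018×10^-3)] = √(4.887×10^6) ≈ 2210.7.

N ≈ 2210 turns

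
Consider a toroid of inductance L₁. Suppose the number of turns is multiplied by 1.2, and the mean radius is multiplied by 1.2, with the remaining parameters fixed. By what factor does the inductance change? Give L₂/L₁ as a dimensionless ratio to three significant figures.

For a toroid, L ∝ μᵣN²A/R.
L₂/L₁ = (1.2)^2 × (1.2)^-1 = 1.20.

L₂/L₁ = 1.20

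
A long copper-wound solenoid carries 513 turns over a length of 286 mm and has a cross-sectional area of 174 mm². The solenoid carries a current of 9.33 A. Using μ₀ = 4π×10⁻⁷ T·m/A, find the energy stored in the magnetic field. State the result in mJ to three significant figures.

U ≈ 8.76 mJ

A = 174 mm² = 1.740×10^-4 m².
L = μ₀N²A/ℓ = (4π×10⁻⁷)(513)²(1.740×10^-4)/(0.286) = 2.012×10^-4 H.
U = ½LI² = ½(2.012×10^-4)(9.33)² = 8.757×10^-3 J.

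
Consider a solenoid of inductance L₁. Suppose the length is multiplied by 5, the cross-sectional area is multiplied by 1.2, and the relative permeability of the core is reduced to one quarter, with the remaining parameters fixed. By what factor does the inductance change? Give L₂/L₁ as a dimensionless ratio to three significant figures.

For a solenoid, L ∝ μᵣN²A/ℓ.
L₂/L₁ = (5)^-1 × (1.2) × (0.25) = 0.0600.

L₂/L₁ = 0.0600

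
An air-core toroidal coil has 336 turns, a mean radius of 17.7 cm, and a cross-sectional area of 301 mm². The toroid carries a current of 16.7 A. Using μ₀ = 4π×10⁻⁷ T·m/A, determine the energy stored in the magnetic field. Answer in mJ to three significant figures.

L = μ₀N²A/(2πR) = (4π×10⁻⁷)(336)²(3.010×10^-4)/(2π×0.177) = 3.840×10^-5 H.
U = ½LI² = ½(3.840×10^-5)(16.7)² = 5.354×10^-3 J.

U ≈ 5.35 mJ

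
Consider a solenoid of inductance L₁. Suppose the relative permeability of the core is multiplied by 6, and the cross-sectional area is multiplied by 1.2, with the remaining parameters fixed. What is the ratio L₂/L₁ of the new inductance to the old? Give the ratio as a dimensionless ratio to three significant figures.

L₂/L₁ = 7.20

For a solenoid, L ∝ μᵣN²A/ℓ.
L₂/L₁ = (6) × (1.2) = 7.20.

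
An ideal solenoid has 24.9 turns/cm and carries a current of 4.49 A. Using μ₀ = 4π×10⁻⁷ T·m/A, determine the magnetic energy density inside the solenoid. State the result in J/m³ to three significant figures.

B = μ₀nI = (4π×10⁻⁷)(2.490×10^3)(4.49) = 1.4049×10^-2 T.
u = B²/(2μ₀) = (1.4049×10^-2)²/(2×4π×10⁻⁷) = 78.54 J/m³.

u ≈ 78.5 J/m³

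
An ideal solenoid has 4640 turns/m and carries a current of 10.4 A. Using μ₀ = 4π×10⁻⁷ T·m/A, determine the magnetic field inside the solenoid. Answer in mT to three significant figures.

Inside a long solenoid, B = μ₀nI.
B = (4π×10⁻⁷)(4.640×10^3 m⁻¹)(10.4 A) = 6.064×10^-2 T.

B ≈ 60.6 mT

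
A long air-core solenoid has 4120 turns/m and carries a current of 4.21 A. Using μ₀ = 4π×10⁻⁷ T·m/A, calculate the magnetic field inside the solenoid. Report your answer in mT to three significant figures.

B ≈ 21.8 mT

Inside a long solenoid, B = μ₀nI.
B = (4π×10⁻⁷)(4.120×10^3 m⁻¹)(4.21 A) = 2.180×10^-2 T.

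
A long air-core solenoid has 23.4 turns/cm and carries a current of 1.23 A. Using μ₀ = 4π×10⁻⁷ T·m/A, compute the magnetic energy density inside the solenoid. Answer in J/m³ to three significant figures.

u ≈ 5.21 J/m³

B = μ₀nI = (4π×10⁻⁷)(2.340×10^3)(1.23) = 3.617×10^-3 T.
u = B²/(2μ₀) = (3.617×10^-3)²/(2×4π×10⁻⁷) = 5.205 J/m³.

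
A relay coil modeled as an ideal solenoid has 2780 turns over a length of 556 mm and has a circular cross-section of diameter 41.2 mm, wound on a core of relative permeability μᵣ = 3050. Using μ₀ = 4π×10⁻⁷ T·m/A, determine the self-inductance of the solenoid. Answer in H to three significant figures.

L ≈ 71.0 H

A = π(d/2)² = π(2.060×10^-2 m)² = 1.333×10^-3 m².
For a long solenoid, L = μ₀μᵣN²A/ℓ.
L = (4π×10⁻⁷)(3050)(2780)²(1.333×10^-3)/(0.556 m) = 71.02 H.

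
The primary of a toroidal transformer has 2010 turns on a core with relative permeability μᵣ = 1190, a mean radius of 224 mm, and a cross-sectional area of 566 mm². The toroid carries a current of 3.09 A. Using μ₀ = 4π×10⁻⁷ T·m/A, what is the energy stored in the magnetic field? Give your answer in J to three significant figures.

U ≈ 11.6 J

L = μ₀μᵣN²A/(2πR) = (4π×10⁻⁷)(1190)(2010)²(5.660×10^-4)/(2π×0.224) = 2.43 H.
U = ½LI² = ½(2.43)(3.09)² = 11.6 J.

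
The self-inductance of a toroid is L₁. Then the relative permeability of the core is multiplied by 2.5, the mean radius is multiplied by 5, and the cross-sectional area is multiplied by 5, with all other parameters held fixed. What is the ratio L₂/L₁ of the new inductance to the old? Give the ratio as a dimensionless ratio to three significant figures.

L₂/L₁ = 2.50

For a toroid, L ∝ μᵣN²A/R.
L₂/L₁ = (2.5) × (5)^-1 × (5) = 2.50.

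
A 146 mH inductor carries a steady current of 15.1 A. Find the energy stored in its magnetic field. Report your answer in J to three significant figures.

Stored magnetic energy: U = ½LI².
U = ½(0.146 H)(15.1 A)² = 16.64 J.

U ≈ 16.6 J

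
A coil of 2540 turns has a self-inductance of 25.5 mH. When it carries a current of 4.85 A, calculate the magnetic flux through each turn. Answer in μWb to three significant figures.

Φ_B ≈ 48.7 μWb

From L = NΦ_B/I, the flux per turn is Φ_B = LI/N.
Φ_B = (2.550×10^-2 H)(4.85 A)/2540 = 4.869×10^-5 Wb.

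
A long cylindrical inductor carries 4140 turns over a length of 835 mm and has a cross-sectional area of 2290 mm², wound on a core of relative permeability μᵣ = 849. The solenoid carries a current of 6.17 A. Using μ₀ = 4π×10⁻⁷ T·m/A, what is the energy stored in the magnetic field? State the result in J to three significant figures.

U ≈ 955 J

A = 2290 mm² = 2.290×10^-3 m².
L = μ₀μᵣN²A/ℓ = (4π×10⁻⁷)(849)(4140)²(2.290×10^-3)/(0.835) = 50.1496 H.
U = ½LI² = ½(50.1496)(6.17)² = 954.6 J.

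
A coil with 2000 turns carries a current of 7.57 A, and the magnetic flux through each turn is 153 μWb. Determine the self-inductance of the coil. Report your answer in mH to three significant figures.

Self-inductance is defined by L = NΦ_B/I (flux linkage over current).
L = (2000)(1.530×10^-4 Wb)/(7.57 A) = 4.042×10^-2 H.

L ≈ 40.4 mH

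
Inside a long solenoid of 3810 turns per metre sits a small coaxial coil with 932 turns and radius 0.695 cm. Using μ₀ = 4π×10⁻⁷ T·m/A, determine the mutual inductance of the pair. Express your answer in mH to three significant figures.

M ≈ 0.677 mH

The outer solenoid produces a uniform field B₁ = μ₀n₁I₁ across the inner coil,
so the flux linkage is N₂Φ = N₂B₁A₂ = μ₀n₁N₂A₂·I₁, giving M = μ₀n₁N₂A₂.
A₂ = πr² = π(6.950×10^-3 m)² = 1.517×10^-4 m².
M = (4π×10⁻⁷)(3810)(932)(1.517×10^-4) = 6.771×10^-4 H.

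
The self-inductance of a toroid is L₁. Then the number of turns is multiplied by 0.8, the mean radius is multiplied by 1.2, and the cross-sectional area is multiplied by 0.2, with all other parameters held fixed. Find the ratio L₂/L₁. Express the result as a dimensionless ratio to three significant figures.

L₂/L₁ = 0.107

For a toroid, L ∝ μᵣN²A/R.
L₂/L₁ = (0.8)^2 × (1.2)^-1 × (0.2) = 0.107.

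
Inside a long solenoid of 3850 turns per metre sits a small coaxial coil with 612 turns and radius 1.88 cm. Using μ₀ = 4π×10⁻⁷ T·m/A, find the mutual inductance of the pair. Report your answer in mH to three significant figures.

The outer solenoid produces a uniform field B₁ = μ₀n₁I₁ across the inner coil,
so the flux linkage is N₂Φ = N₂B₁A₂ = μ₀n₁N₂A₂·I₁, giving M = μ₀n₁N₂A₂.
A₂ = πr² = π(1.880×10^-2 m)² = 1.110×10^-3 m².
M = (4π×10⁻⁷)(3850)(612)(1.110×10^-3) = 3.288×10^-3 H.

M ≈ 3.29 mH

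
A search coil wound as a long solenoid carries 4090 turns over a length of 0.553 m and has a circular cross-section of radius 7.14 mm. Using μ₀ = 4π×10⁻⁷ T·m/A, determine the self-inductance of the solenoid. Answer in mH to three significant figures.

A = πr² = π(7.140×10^-3 m)² = 1.602×10^-4 m².
For a long solenoid, L = μ₀N²A/ℓ.
L = (4π×10⁻⁷)(4090)²(1.602×10^-4)/(0.553 m) = 6.088×10^-3 H.

L ≈ 6.09 mH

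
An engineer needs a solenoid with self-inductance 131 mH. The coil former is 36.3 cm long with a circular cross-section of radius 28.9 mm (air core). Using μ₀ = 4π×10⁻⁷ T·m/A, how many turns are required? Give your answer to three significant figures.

N ≈ 3800 turns

A = πr² = π(2.890×10^-2 m)² = 2.624×10^-3 m².
From L = μ₀N²A/ℓ, N = √(Lℓ / (μ₀A)).
N = √[(0.131)(0.363) / ((4π×10⁻⁷)×2.624×10^-3)] = √(1.442×10^7) ≈ 3797.6.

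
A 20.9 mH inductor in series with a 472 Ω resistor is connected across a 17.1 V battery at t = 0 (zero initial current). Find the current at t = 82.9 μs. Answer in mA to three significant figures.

τ = L/R = 2.090×10^-2/472 = 4.428×10^-5 s; final current I_∞ = ε/R = 17.1/472 = 3.623×10^-2 A.
I(t) = I_∞(1 − e^(−t/τ)) with t/τ = 1.872.
I = (3.623×10^-2)(1 − e^(−1.872)) = 3.066×10^-2 A.

I ≈ 30.7 mA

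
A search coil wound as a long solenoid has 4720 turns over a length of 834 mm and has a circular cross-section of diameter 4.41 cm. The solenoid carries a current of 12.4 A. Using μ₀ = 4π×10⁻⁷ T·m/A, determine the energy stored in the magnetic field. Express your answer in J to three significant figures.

A = π(d/2)² = π(2.205×10^-2 m)² = 1.527×10^-3 m².
L = μ₀N²A/ℓ = (4π×10⁻⁷)(4720)²(1.527×10^-3)/(0.834) = 5.127×10^-2 H.
U = ½LI² = ½(5.127×10^-2)(12.4)² = 3.942 J.

U ≈ 3.94 J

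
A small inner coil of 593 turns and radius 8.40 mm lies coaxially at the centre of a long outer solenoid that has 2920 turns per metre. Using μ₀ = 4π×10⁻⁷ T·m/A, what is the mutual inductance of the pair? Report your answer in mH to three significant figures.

The outer solenoid produces a uniform field B₁ = μ₀n₁I₁ across the inner coil,
so the flux linkage is N₂Φ = N₂B₁A₂ = μ₀n₁N₂A₂·I₁, giving M = μ₀n₁N₂A₂.
A₂ = πr² = π(8.400×10^-3 m)² = 2.217×10^-4 m².
M = (4π×10⁻⁷)(2920)(593)(2.217×10^-4) = 4.823×10^-4 H.

M ≈ 0.482 mH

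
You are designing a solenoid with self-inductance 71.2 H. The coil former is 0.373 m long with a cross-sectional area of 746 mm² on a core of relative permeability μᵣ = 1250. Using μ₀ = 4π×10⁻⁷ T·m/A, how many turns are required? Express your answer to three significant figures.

A = 746 mm² = 7.460×10^-4 m².
From L = μ₀μᵣN²A/ℓ, N = √(Lℓ / (μ₀μᵣA)).
N = √[(71.2)(0.373) / ((4π×10⁻⁷)(1250)×7.460×10^-4)] = √(2.266×10^7) ≈ 4760.6.

N ≈ 4760 turns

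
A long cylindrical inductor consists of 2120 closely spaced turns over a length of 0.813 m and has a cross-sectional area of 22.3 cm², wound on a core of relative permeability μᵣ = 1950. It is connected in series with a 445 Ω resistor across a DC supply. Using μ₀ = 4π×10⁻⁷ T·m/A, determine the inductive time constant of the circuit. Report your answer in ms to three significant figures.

A = 22.3 cm² = 2.230×10^-3 m².
L = μ₀μᵣN²A/ℓ = (4π×10⁻⁷)(1950)(2120)²(2.230×10^-3)/(0.813) = 30.21 H.
τ = L/R = (30.21)/(445) = 6.788×10^-2 s.

τ ≈ 67.9 ms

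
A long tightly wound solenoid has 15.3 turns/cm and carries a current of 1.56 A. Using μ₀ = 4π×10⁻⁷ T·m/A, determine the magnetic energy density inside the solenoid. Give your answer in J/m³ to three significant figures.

u ≈ 3.58 J/m³

B = μ₀nI = (4π×10⁻⁷)(1.530×10^3)(1.56) = 2.999×10^-3 T.
u = B²/(2μ₀) = (2.999×10^-3)²/(2×4π×10⁻⁷) = 3.579 J/m³.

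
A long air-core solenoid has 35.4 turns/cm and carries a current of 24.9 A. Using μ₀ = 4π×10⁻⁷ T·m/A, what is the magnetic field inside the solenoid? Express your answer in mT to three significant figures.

Inside a long solenoid, B = μ₀nI.
B = (4π×10⁻⁷)(3.540×10^3 m⁻¹)(24.9 A) = 0.1108 T.

B ≈ 111 mT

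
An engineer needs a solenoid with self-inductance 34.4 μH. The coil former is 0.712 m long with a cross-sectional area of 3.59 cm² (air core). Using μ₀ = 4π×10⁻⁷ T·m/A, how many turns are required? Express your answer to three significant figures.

A = 3.59 cm² = 3.590×10^-4 m².
From L = μ₀N²A/ℓ, N = √(Lℓ / (μ₀A)).
N = √[(3.440×10^-5)(0.712) / ((4π×10⁻⁷)×3.590×10^-4)] = √(5.429×10^4) ≈ 233.0.

N ≈ 233 turns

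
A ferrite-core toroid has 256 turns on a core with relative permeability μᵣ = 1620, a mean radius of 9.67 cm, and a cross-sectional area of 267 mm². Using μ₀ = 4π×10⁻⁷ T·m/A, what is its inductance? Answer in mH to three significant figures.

For a thin toroid, L = μ₀μᵣN²A/(2πR).
L = (4π×10⁻⁷)(1620)(256)²(2.670×10^-4) / (2π×9.670×10^-2 m) = 5.863×10^-2 H.

L ≈ 58.6 mH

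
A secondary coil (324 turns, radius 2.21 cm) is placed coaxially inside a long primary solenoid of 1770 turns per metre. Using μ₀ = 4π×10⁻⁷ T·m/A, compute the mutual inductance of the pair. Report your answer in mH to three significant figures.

The outer solenoid produces a uniform field B₁ = μ₀n₁I₁ across the inner coil,
so the flux linkage is N₂Φ = N₂B₁A₂ = μ₀n₁N₂A₂·I₁, giving M = μ₀n₁N₂A₂.
A₂ = πr² = π(2.210×10^-2 m)² = 1.534×10^-3 m².
M = (4π×10⁻⁷)(1770)(324)(1.534×10^-3) = 1.106×10^-3 H.

M ≈ 1.11 mH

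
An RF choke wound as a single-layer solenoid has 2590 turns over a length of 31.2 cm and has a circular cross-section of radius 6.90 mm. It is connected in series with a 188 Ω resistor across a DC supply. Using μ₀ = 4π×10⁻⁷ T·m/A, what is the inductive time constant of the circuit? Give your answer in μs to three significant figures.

A = πr² = π(6.900×10^-3 m)² = 1.496×10^-4 m².
L = μ₀N²A/ℓ = (4π×10⁻⁷)(2590)²(1.496×10^-4)/(0.312) = 4.041×10^-3 H.
τ = L/R = (4.041×10^-3)/(188) = 2.150×10^-5 s.

τ ≈ 21.5 μs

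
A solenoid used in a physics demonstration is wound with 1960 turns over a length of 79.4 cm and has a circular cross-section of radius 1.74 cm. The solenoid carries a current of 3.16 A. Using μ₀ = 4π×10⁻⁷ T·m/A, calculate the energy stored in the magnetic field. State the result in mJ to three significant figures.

U ≈ 28.9 mJ

A = πr² = π(1.740×10^-2 m)² = 9.511×10^-4 m².
L = μ₀N²A/ℓ = (4π×10⁻⁷)(1960)²(9.511×10^-4)/(0.794) = 5.783×10^-3 H.
U = ½LI² = ½(5.783×10^-3)(3.16)² = 2.887×10^-2 J.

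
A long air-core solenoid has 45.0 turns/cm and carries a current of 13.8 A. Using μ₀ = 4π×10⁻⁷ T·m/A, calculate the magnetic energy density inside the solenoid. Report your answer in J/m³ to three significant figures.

B = μ₀nI = (4π×10⁻⁷)(4.500×10^3)(13.8) = 7.804×10^-2 T.
u = B²/(2μ₀) = (7.804×10^-2)²/(2×4π×10⁻⁷) = 2.423×10^3 J/m³.

u ≈ 2420 J/m³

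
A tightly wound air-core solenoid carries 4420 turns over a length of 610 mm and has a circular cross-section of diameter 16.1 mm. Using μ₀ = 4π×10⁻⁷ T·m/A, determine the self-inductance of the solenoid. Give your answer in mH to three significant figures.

L ≈ 8.19 mH

A = π(d/2)² = π(8.050×10^-3 m)² = 2.036×10^-4 m².
For a long solenoid, L = μ₀N²A/ℓ.
L = (4π×10⁻⁷)(4420)²(2.036×10^-4)/(0.61 m) = 8.193×10^-3 H.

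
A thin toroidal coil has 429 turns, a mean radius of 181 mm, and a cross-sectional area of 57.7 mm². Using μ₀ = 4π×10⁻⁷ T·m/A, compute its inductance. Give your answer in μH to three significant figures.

For a thin toroid, L = μ₀N²A/(2πR).
L = (4π×10⁻⁷)(429)²(5.770×10^-5) / (2π×0.181 m) = 1.173×10^-5 H.

L ≈ 11.7 μH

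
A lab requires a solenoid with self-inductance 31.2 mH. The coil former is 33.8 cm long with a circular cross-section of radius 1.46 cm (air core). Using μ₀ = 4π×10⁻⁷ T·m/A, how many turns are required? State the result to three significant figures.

A = πr² = π(1.460×10^-2 m)² = 6.697×10^-4 m².
From L = μ₀N²A/ℓ, N = √(Lℓ / (μ₀A)).
N = √[(3.120×10^-2)(0.338) / ((4π×10⁻⁷)×6.697×10^-4)] = √(1.253×10^7) ≈ 3540.0.

N ≈ 3540 turns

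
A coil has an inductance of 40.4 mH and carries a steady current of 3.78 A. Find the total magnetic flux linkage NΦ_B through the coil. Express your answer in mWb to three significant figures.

From L = NΦ_B/I, the flux linkage is NΦ_B = LI.
NΦ_B = (4.040×10^-2 H)(3.78 A) = 0.1527 Wb.

NΦ_B ≈ 153 mWb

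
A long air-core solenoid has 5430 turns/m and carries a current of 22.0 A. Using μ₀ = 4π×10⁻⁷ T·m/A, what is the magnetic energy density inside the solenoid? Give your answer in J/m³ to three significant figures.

B = μ₀nI = (4π×10⁻⁷)(5.430×10^3)(22.0) = 0.1501 T.
u = B²/(2μ₀) = (0.1501)²/(2×4π×10⁻⁷) = 8.967×10^3 J/m³.

u ≈ 8970 J/m³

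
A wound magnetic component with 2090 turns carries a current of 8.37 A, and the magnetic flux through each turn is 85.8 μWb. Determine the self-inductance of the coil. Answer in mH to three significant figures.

Self-inductance is defined by L = NΦ_B/I (flux linkage over current).
L = (2090)(8.580×10^-5 Wb)/(8.37 A) = 2.142×10^-2 H.

L ≈ 21.4 mH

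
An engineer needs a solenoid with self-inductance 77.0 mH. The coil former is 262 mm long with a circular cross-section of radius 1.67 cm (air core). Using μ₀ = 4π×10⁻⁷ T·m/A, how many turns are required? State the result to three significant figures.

N ≈ 4280 turns

A = πr² = π(1.670×10^-2 m)² = 8.762×10^-4 m².
From L = μ₀N²A/ℓ, N = √(Lℓ / (μ₀A)).
N = √[(7.700×10^-2)(0.262) / ((4π×10⁻⁷)×8.762×10^-4)] = √(1.832×10^7) ≈ 4280.6.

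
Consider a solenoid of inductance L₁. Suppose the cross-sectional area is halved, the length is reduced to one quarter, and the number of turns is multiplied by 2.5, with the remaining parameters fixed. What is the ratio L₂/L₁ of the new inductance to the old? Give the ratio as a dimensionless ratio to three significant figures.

For a solenoid, L ∝ μᵣN²A/ℓ.
L₂/L₁ = (0.5) × (0.25)^-1 × (2.5)^2 = 12.5.

L₂/L₁ = 12.5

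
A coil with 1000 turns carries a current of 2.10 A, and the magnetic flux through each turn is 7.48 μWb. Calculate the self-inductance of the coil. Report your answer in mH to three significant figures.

L ≈ 3.56 mH

Self-inductance is defined by L = NΦ_B/I (flux linkage over current).
L = (1000)(7.480×10^-6 Wb)/(2.10 A) = 3.562×10^-3 H.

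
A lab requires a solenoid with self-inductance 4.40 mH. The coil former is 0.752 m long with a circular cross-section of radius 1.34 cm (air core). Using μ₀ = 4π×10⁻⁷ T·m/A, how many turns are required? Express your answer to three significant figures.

A = πr² = π(1.340×10^-2 m)² = 5.641×10^-4 m².
From L = μ₀N²A/ℓ, N = √(Lℓ / (μ₀A)).
N = √[(4.400×10^-3)(0.752) / ((4π×10⁻⁷)×5.641×10^-4)] = √(4.668×10^6) ≈ 2160.5.

N ≈ 2160 turns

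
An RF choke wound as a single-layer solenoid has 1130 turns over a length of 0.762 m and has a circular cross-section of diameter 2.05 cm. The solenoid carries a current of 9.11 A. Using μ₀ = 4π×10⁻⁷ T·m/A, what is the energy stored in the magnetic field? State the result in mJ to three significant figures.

U ≈ 28.8 mJ

A = π(d/2)² = π(1.025×10^-2 m)² = 3.301×10^-4 m².
L = μ₀N²A/ℓ = (4π×10⁻⁷)(1130)²(3.301×10^-4)/(0.762) = 6.950×10^-4 H.
U = ½LI² = ½(6.950×10^-4)(9.11)² = 2.884×10^-2 J.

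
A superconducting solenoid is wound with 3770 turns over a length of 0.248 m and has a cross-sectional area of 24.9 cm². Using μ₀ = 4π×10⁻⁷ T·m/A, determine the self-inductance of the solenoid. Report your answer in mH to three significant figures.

A = 24.9 cm² = 2.490×10^-3 m².
For a long solenoid, L = μ₀N²A/ℓ.
L = (4π×10⁻⁷)(3770)²(2.490×10^-3)/(0.248 m) = 0.1793 H.

L ≈ 179 mH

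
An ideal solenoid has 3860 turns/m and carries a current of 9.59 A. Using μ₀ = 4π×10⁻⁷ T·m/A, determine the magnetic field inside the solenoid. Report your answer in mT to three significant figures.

Inside a long solenoid, B = μ₀nI.
B = (4π×10⁻⁷)(3.860×10^3 m⁻¹)(9.59 A) = 4.652×10^-2 T.

B ≈ 46.5 mT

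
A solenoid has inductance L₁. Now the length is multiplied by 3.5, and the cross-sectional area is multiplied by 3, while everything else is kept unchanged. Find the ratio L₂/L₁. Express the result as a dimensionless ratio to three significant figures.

For a solenoid, L ∝ μᵣN²A/ℓ.
L₂/L₁ = (3.5)^-1 × (3) = 0.857.

L₂/L₁ = 0.857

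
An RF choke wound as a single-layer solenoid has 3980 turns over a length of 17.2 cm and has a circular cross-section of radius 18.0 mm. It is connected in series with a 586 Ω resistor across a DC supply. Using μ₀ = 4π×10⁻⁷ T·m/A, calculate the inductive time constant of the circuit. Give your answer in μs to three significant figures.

A = πr² = π(1.800×10^-2 m)² = 1.018×10^-3 m².
L = μ₀N²A/ℓ = (4π×10⁻⁷)(3980)²(1.018×10^-3)/(0.172) = 0.1178 H.
τ = L/R = (0.1178)/(586) = 2.010×10^-4 s.

τ ≈ 201 μs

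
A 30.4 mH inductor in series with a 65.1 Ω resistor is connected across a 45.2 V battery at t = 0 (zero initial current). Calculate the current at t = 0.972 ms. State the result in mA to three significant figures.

I ≈ 608 mA

τ = L/R = 3.040×10^-2/65.1 = 4.670×10^-4 s; final current I_∞ = ε/R = 45.2/65.1 = 0.6943 A.
I(t) = I_∞(1 − e^(−t/τ)) with t/τ = 2.081.
I = (0.6943)(1 − e^(−2.081)) = 0.6077 A.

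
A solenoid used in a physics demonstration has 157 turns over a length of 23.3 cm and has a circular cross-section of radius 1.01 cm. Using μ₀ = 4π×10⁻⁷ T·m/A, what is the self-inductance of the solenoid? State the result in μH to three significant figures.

A = πr² = π(1.010×10^-2 m)² = 3.2047×10^-4 m².
For a long solenoid, L = μ₀N²A/ℓ.
L = (4π×10⁻⁷)(157)²(3.2047×10^-4)/(0.233 m) = 4.260×10^-5 H.

L ≈ 42.6 μH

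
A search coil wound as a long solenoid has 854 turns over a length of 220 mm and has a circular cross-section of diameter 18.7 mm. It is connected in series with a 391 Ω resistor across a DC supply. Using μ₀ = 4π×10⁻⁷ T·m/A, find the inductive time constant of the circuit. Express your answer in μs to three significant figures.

τ ≈ 2.93 μs

A = π(d/2)² = π(9.350×10^-3 m)² = 2.746×10^-4 m².
L = μ₀N²A/ℓ = (4π×10⁻⁷)(854)²(2.746×10^-4)/(0.22) = 1.144×10^-3 H.
τ = L/R = (1.144×10^-3)/(391) = 2.926×10^-6 s.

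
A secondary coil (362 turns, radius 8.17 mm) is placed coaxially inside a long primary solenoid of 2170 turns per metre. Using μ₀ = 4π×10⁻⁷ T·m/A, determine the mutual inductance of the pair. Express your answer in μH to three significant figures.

M ≈ 207 μH

The outer solenoid produces a uniform field B₁ = μ₀n₁I₁ across the inner coil,
so the flux linkage is N₂Φ = N₂B₁A₂ = μ₀n₁N₂A₂·I₁, giving M = μ₀n₁N₂A₂.
A₂ = πr² = π(8.170×10^-3 m)² = 2.097×10^-4 m².
M = (4π×10⁻⁷)(2170)(362)(2.097×10^-4) = 2.070×10^-4 H.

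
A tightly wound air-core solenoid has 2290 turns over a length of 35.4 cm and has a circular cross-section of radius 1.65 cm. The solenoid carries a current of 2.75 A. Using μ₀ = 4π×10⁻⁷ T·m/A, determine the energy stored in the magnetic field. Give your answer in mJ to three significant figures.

U ≈ 60.2 mJ

A = πr² = π(1.650×10^-2 m)² = 8.553×10^-4 m².
L = μ₀N²A/ℓ = (4π×10⁻⁷)(2290)²(8.553×10^-4)/(0.354) = 1.592×10^-2 H.
U = ½LI² = ½(1.592×10^-2)(2.75)² = 6.020×10^-2 J.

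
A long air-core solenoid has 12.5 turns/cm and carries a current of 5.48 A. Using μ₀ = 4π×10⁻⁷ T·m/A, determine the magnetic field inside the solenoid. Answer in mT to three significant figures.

Inside a long solenoid, B = μ₀nI.
B = (4π×10⁻⁷)(1.250×10^3 m⁻¹)(5.48 A) = 8.608×10^-3 T.

B ≈ 8.61 mT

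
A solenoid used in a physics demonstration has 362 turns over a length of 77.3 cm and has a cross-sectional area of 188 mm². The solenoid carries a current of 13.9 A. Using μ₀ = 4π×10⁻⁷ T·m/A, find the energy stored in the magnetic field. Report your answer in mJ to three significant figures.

U ≈ 3.87 mJ

A = 188 mm² = 1.880×10^-4 m².
L = μ₀N²A/ℓ = (4π×10⁻⁷)(362)²(1.880×10^-4)/(0.773) = 4.005×10^-5 H.
U = ½LI² = ½(4.005×10^-5)(13.9)² = 3.869×10^-3 J.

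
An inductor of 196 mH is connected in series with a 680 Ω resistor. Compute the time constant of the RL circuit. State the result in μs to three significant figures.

τ ≈ 288 μs

τ = L/R = (0.196 H)/(680 Ω) = 2.882×10^-4 s.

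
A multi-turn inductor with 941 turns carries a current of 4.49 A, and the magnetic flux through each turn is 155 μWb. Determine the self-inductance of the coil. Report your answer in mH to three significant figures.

Self-inductance is defined by L = NΦ_B/I (flux linkage over current).
L = (941)(1.550×10^-4 Wb)/(4.49 A) = 3.248×10^-2 H.

L ≈ 32.5 mH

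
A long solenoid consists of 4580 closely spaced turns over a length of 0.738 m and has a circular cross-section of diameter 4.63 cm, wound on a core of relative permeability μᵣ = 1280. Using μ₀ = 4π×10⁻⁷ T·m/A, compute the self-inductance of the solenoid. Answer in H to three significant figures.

L ≈ 77.0 H

A = π(d/2)² = π(2.315×10^-2 m)² = 1.684×10^-3 m².
For a long solenoid, L = μ₀μᵣN²A/ℓ.
L = (4π×10⁻⁷)(1280)(4580)²(1.684×10^-3)/(0.738 m) = 76.97 H.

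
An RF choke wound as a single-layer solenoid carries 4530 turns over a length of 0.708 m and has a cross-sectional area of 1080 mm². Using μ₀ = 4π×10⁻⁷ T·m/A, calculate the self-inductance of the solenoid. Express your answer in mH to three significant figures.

A = 1080 mm² = 1.080×10^-3 m².
For a long solenoid, L = μ₀N²A/ℓ.
L = (4π×10⁻⁷)(4530)²(1.080×10^-3)/(0.708 m) = 3.934×10^-2 H.

L ≈ 39.3 mH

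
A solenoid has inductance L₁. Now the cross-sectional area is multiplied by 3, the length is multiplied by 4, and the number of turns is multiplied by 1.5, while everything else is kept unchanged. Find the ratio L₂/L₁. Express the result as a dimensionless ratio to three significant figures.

For a solenoid, L ∝ μᵣN²A/ℓ.
L₂/L₁ = (3) × (4)^-1 × (1.5)^2 = 1.69.

L₂/L₁ = 1.69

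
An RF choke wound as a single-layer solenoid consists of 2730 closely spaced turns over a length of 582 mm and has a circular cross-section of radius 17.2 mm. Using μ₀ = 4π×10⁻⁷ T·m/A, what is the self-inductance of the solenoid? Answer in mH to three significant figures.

A = πr² = π(1.720×10^-2 m)² = 9.294×10^-4 m².
For a long solenoid, L = μ₀N²A/ℓ.
L = (4π×10⁻⁷)(2730)²(9.294×10^-4)/(0.582 m) = 1.496×10^-2 H.

L ≈ 15.0 mH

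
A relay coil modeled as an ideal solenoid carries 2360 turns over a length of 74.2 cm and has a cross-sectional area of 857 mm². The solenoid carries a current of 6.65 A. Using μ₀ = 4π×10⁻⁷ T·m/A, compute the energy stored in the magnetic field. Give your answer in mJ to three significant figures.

U ≈ 179 mJ

A = 857 mm² = 8.570×10^-4 m².
L = μ₀N²A/ℓ = (4π×10⁻⁷)(2360)²(8.570×10^-4)/(0.742) = 8.084×10^-3 H.
U = ½LI² = ½(8.084×10^-3)(6.65)² = 0.1787 J.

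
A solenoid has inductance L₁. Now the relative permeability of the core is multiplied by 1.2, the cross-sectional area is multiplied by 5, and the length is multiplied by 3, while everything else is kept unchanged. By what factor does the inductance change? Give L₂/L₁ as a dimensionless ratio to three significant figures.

For a solenoid, L ∝ μᵣN²A/ℓ.
L₂/L₁ = (1.2) × (5) × (3)^-1 = 2.00.

L₂/L₁ = 2.00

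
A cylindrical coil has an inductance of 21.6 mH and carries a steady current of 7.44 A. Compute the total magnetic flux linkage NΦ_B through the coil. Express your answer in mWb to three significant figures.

From L = NΦ_B/I, the flux linkage is NΦ_B = LI.
NΦ_B = (2.160×10^-2 H)(7.44 A) = 0.1607 Wb.

NΦ_B ≈ 161 mWb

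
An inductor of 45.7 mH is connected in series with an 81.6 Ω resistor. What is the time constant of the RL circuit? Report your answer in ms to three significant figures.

τ = L/R = (4.570×10^-2 H)/(81.6 Ω) = 5.600×10^-4 s.

τ ≈ 0.560 ms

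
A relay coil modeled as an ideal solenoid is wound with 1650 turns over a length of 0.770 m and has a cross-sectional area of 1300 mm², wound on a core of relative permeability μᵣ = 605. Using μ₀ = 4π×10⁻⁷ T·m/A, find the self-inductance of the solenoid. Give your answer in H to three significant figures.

A = 1300 mm² = 1.300×10^-3 m².
For a long solenoid, L = μ₀μᵣN²A/ℓ.
L = (4π×10⁻⁷)(605)(1650)²(1.300×10^-3)/(0.77 m) = 3.4945 H.

L ≈ 3.49 H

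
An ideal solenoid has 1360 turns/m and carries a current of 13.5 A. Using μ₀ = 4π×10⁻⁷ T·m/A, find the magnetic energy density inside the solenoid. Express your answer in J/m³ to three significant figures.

u ≈ 212 J/m³

B = μ₀nI = (4π×10⁻⁷)(1.360×10^3)(13.5) = 2.307×10^-2 T.
u = B²/(2μ₀) = (2.307×10^-2)²/(2×4π×10⁻⁷) = 211.8 J/m³.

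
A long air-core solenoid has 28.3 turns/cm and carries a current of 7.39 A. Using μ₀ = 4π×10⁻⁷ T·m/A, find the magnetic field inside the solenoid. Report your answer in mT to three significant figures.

Inside a long solenoid, B = μ₀nI.
B = (4π×10⁻⁷)(2.830×10^3 m⁻¹)(7.39 A) = 2.628×10^-2 T.

B ≈ 26.3 mT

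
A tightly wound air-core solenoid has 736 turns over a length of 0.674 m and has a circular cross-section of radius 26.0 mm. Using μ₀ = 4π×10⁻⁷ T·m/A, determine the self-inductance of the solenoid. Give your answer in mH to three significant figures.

L ≈ 2.14 mH

A = πr² = π(2.600×10^-2 m)² = 2.124×10^-3 m².
For a long solenoid, L = μ₀N²A/ℓ.
L = (4π×10⁻⁷)(736)²(2.124×10^-3)/(0.674 m) = 2.1449×10^-3 H.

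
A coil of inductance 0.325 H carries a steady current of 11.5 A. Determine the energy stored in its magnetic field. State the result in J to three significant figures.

U ≈ 21.5 J

Stored magnetic energy: U = ½LI².
U = ½(0.325 H)(11.5 A)² = 21.49 J.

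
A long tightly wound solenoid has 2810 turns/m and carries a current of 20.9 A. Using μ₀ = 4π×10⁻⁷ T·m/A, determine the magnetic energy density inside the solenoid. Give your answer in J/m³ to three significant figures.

B = μ₀nI = (4π×10⁻⁷)(2.810×10^3)(20.9) = 7.380×10^-2 T.
u = B²/(2μ₀) = (7.380×10^-2)²/(2×4π×10⁻⁷) = 2.167×10^3 J/m³.

u ≈ 2170 J/m³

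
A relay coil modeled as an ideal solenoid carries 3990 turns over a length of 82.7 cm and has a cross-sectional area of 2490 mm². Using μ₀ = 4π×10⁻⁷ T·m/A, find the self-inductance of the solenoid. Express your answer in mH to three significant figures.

A = 2490 mm² = 2.490×10^-3 m².
For a long solenoid, L = μ₀N²A/ℓ.
L = (4π×10⁻⁷)(3990)²(2.490×10^-3)/(0.827 m) = 6.024×10^-2 H.

L ≈ 60.2 mH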